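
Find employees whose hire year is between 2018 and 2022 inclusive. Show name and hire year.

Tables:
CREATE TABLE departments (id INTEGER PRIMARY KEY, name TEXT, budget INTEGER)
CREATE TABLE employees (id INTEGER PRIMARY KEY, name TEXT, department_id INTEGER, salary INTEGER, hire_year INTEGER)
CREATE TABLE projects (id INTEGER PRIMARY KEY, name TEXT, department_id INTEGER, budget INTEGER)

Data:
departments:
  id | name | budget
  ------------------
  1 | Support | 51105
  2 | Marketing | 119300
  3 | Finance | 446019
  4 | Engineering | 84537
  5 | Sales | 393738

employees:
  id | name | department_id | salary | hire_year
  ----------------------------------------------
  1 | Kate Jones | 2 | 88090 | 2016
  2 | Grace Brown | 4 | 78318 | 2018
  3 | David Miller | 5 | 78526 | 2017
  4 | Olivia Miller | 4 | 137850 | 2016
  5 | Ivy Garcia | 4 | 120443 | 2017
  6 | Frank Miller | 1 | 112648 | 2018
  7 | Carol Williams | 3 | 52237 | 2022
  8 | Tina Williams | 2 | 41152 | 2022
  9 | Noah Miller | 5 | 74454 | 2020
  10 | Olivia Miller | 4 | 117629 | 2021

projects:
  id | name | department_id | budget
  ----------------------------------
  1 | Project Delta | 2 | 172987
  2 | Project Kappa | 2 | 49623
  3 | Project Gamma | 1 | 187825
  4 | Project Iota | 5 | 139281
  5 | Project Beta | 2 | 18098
SELECT name, hire_year FROM employees WHERE hire_year BETWEEN 2018 AND 2022

Execution result:
name | hire_year
Grace Brown | 2018
Frank Miller | 2018
Carol Williams | 2022
Tina Williams | 2022
Noah Miller | 2020
Olivia Miller | 2021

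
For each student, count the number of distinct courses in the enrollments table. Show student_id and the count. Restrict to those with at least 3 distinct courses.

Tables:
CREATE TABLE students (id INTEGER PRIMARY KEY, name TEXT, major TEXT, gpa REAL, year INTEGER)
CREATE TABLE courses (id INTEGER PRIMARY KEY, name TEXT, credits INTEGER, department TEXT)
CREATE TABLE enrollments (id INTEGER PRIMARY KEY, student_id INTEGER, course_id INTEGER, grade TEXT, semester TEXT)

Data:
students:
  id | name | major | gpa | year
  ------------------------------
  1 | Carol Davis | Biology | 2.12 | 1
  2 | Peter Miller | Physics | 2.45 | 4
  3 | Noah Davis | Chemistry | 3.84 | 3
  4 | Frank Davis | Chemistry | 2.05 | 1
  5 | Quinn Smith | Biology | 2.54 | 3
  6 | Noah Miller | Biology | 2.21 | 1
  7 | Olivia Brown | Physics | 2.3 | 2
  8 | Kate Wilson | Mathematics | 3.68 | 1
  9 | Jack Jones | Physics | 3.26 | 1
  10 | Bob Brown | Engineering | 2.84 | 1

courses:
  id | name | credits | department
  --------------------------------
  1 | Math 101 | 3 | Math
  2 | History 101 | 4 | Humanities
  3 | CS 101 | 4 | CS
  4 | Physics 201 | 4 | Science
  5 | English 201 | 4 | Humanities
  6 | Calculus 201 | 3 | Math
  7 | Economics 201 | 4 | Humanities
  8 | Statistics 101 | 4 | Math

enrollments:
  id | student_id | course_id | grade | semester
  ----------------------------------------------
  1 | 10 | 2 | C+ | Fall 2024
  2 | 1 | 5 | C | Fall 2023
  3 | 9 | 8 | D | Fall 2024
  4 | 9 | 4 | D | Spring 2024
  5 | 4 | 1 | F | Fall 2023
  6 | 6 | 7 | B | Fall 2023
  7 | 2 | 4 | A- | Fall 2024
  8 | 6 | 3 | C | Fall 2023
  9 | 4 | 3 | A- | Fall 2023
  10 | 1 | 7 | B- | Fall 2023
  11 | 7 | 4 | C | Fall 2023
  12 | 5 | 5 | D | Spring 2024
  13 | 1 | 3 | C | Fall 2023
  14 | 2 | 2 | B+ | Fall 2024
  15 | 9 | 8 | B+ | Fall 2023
SELECT student_id, COUNT(DISTINCT course_id) AS distinct_course_count FROM enrollments GROUP BY student_id HAVING COUNT(DISTINCT course_id) >= 3

Execution result:
student_id | distinct_course_count
1 | 3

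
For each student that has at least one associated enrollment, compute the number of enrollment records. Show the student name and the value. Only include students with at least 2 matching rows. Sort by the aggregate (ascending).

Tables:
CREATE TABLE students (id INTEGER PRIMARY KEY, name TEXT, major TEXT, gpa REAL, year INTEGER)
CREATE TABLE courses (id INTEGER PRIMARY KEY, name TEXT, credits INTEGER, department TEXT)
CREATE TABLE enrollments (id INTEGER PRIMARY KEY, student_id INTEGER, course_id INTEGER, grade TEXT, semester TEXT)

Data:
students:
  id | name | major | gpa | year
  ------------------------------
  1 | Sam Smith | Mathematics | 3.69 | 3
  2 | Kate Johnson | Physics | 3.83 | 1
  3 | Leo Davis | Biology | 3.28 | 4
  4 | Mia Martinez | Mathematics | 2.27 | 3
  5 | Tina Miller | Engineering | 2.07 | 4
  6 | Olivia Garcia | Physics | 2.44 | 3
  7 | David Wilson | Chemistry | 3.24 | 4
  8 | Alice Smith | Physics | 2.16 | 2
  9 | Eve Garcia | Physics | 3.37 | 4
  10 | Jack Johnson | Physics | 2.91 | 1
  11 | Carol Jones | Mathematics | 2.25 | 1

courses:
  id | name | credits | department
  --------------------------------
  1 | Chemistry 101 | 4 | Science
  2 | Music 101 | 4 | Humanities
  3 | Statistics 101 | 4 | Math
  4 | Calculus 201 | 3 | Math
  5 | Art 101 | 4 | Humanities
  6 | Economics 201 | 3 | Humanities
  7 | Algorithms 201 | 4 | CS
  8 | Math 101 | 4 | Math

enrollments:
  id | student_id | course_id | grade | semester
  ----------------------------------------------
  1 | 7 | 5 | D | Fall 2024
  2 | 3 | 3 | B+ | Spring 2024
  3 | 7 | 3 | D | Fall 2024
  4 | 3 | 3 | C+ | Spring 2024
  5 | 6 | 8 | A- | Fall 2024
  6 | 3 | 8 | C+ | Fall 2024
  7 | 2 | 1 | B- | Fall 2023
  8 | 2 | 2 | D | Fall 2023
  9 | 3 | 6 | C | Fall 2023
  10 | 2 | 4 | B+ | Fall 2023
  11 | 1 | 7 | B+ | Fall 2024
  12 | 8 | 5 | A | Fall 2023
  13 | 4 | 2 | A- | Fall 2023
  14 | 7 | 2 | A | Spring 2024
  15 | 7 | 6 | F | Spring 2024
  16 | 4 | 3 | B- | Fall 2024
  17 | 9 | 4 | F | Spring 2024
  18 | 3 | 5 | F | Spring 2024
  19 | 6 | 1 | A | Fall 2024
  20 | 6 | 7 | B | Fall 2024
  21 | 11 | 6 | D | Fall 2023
SELECT p.name, COUNT(*) AS n FROM enrollments c JOIN students p ON c.student_id = p.id GROUP BY p.id, p.name HAVING COUNT(*) >= 2 ORDER BY n ASC

Execution result:
name | n
Mia Martinez | 2
Kate Johnson | 3
Olivia Garcia | 3
David Wilson | 4
Leo Davis | 5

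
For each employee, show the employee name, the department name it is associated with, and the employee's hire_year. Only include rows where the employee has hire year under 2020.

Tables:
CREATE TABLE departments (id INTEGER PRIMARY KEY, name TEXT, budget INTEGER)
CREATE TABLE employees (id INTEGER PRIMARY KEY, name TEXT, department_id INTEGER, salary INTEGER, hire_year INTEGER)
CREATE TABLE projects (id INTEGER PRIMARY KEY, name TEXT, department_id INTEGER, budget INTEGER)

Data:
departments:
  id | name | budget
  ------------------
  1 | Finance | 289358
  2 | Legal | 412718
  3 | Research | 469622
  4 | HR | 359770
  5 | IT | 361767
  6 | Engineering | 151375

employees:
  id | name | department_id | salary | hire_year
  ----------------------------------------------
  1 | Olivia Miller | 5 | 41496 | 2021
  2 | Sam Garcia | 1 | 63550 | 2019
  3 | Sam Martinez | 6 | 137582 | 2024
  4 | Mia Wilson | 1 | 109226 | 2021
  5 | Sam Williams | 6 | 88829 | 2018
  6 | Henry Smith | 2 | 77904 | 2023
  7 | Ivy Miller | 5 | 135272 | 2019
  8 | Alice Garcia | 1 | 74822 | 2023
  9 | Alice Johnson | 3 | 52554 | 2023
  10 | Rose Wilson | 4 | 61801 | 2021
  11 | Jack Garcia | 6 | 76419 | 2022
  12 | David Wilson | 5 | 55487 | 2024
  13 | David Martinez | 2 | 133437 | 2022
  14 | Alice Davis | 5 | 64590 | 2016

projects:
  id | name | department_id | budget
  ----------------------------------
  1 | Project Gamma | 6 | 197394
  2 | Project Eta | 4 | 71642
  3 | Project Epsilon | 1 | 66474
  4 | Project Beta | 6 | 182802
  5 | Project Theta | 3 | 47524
SELECT c.name, p.name AS department, c.hire_year FROM employees c JOIN departments p ON c.department_id = p.id WHERE c.hire_year < 2020

Execution result:
name | department | hire_year
Sam Garcia | Finance | 2019
Sam Williams | Engineering | 2018
Ivy Miller | IT | 2019
Alice Davis | IT | 2016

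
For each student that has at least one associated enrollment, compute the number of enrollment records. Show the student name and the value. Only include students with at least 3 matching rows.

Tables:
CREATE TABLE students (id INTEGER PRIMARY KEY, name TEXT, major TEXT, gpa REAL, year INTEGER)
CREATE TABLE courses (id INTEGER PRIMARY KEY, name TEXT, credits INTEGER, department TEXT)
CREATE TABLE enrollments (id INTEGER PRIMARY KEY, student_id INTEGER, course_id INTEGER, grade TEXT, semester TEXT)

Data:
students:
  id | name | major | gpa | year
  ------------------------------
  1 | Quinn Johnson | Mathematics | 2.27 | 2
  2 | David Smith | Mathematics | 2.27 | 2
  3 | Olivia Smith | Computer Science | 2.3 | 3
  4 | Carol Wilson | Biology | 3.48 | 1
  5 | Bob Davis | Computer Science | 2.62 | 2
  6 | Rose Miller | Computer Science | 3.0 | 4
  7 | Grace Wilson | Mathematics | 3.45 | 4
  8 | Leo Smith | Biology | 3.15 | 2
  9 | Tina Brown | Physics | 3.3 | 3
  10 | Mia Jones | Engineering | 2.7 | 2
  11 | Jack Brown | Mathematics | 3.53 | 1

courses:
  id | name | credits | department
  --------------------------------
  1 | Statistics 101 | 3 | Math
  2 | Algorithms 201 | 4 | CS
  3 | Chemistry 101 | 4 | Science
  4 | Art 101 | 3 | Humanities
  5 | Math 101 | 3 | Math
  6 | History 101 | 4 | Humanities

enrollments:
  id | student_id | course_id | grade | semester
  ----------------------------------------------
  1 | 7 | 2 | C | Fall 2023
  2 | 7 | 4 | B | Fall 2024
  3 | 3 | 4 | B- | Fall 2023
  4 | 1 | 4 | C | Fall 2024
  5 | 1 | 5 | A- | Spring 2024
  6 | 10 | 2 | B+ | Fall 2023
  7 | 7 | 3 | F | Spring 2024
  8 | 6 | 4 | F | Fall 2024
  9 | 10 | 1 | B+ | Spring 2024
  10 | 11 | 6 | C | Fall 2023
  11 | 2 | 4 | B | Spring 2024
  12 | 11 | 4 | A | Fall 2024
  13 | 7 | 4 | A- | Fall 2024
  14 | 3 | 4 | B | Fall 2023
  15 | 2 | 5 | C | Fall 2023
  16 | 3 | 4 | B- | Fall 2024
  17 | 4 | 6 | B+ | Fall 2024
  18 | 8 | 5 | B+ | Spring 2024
SELECT p.name, COUNT(*) AS n FROM enrollments c JOIN students p ON c.student_id = p.id GROUP BY p.id, p.name HAVING COUNT(*) >= 3

Execution result:
name | n
Olivia Smith | 3
Grace Wilson | 4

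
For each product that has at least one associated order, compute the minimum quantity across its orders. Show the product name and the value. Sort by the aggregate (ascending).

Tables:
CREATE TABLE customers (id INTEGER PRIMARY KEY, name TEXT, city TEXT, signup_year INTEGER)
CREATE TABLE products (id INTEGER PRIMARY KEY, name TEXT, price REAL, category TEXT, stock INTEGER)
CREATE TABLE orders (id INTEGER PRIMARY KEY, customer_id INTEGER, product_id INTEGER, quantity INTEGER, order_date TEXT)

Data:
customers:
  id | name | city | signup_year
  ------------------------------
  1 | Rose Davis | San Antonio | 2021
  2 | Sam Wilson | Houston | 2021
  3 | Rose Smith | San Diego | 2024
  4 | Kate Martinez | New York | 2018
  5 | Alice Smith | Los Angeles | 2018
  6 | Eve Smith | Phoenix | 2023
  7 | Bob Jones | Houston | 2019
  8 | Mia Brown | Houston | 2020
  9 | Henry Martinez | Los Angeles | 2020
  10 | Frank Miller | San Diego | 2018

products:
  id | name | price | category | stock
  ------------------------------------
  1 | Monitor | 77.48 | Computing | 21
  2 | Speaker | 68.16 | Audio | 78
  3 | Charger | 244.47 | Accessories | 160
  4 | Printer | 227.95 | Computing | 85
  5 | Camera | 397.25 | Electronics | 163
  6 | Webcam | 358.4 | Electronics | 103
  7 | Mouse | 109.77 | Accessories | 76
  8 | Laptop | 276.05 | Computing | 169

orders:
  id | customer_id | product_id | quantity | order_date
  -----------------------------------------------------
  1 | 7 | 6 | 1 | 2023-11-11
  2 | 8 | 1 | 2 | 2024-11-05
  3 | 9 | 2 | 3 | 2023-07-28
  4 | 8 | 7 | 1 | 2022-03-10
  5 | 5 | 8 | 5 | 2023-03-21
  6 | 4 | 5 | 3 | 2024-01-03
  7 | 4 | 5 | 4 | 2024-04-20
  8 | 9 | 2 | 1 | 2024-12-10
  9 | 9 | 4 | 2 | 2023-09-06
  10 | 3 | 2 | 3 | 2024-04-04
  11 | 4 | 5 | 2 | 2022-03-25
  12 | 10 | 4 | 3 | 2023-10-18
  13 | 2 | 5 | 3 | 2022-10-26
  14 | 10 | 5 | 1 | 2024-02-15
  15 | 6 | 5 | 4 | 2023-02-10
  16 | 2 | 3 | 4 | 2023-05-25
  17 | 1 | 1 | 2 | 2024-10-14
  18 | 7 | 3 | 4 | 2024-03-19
SELECT p.name, MIN(c.quantity) AS min_quantity FROM orders c JOIN products p ON c.product_id = p.id GROUP BY p.id, p.name ORDER BY min_quantity ASC

Execution result:
name | min_quantity
Speaker | 1
Camera | 1
Webcam | 1
Mouse | 1
Monitor | 2
Printer | 2
Charger | 4
Laptop | 5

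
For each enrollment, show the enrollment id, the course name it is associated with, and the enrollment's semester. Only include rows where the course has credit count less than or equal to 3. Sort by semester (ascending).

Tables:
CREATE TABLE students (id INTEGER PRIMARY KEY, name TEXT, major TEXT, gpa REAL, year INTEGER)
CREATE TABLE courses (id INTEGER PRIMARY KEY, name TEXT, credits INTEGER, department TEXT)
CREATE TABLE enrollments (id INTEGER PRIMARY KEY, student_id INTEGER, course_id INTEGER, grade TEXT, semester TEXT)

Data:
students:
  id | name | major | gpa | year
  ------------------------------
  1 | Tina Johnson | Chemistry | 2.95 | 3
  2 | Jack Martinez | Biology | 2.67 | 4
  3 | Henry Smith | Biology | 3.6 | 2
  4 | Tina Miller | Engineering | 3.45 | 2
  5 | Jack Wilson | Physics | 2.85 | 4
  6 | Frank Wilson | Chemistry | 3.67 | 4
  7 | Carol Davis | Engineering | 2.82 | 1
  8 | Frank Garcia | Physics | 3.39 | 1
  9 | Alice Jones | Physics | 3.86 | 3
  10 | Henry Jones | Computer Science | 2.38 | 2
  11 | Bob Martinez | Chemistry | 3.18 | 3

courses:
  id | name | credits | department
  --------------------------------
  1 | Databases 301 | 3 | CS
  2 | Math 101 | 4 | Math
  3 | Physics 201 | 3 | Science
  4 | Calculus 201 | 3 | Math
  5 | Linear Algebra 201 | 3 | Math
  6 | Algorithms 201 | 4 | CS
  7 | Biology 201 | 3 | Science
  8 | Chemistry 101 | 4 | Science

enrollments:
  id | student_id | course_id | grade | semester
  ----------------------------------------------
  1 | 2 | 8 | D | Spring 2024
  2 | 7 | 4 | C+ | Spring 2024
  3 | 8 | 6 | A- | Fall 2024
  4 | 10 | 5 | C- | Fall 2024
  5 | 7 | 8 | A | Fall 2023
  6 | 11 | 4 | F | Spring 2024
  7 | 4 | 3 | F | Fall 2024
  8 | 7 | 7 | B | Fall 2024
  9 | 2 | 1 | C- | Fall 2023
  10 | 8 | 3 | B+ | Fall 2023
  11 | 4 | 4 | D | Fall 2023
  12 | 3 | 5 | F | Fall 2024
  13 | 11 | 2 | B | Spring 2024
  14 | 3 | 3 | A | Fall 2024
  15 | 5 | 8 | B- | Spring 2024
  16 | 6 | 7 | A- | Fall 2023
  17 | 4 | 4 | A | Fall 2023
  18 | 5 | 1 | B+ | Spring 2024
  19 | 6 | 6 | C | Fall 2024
SELECT c.id, p.name AS course, c.semester FROM enrollments c JOIN courses p ON c.course_id = p.id WHERE p.credits <= 3 ORDER BY c.semester ASC

Execution result:
id | course | semester
9 | Databases 301 | Fall 2023
10 | Physics 201 | Fall 2023
11 | Calculus 201 | Fall 2023
16 | Biology 201 | Fall 2023
17 | Calculus 201 | Fall 2023
4 | Linear Algebra 201 | Fall 2024
7 | Physics 201 | Fall 2024
8 | Biology 201 | Fall 2024
12 | Linear Algebra 201 | Fall 2024
14 | Physics 201 | Fall 2024
2 | Calculus 201 | Spring 2024
6 | Calculus 201 | Spring 2024
18 | Databases 301 | Spring 2024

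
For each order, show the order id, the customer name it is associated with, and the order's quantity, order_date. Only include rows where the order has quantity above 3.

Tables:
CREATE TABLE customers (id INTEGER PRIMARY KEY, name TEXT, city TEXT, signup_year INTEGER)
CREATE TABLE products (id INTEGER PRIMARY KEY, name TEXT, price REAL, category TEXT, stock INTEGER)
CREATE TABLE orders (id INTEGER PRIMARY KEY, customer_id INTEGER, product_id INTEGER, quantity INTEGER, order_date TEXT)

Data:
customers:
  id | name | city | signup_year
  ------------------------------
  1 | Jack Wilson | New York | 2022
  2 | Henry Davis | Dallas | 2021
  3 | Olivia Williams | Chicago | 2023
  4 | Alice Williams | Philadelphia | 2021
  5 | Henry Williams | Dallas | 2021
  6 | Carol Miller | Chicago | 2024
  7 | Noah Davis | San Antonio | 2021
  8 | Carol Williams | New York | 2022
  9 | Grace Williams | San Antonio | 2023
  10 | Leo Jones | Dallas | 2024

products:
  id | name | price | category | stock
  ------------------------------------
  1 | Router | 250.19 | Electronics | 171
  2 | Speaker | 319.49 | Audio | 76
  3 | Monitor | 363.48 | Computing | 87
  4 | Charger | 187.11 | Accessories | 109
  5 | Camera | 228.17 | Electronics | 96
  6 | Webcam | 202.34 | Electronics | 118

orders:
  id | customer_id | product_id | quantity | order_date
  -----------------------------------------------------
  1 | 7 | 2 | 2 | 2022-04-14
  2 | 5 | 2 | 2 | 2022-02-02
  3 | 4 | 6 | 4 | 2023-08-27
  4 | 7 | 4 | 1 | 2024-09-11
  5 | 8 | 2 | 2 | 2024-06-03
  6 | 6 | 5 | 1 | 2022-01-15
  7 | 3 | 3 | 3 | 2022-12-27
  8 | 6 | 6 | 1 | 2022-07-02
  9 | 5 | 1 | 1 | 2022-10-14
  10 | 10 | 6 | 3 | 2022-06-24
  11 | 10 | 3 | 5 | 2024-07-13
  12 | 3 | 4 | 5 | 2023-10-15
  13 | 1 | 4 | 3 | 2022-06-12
SELECT c.id, p.name AS customer, c.quantity, c.order_date FROM orders c JOIN customers p ON c.customer_id = p.id WHERE c.quantity > 3

Execution result:
id | customer | quantity | order_date
3 | Alice Williams | 4 | 2023-08-27
11 | Leo Jones | 5 | 2024-07-13
12 | Olivia Williams | 5 | 2023-10-15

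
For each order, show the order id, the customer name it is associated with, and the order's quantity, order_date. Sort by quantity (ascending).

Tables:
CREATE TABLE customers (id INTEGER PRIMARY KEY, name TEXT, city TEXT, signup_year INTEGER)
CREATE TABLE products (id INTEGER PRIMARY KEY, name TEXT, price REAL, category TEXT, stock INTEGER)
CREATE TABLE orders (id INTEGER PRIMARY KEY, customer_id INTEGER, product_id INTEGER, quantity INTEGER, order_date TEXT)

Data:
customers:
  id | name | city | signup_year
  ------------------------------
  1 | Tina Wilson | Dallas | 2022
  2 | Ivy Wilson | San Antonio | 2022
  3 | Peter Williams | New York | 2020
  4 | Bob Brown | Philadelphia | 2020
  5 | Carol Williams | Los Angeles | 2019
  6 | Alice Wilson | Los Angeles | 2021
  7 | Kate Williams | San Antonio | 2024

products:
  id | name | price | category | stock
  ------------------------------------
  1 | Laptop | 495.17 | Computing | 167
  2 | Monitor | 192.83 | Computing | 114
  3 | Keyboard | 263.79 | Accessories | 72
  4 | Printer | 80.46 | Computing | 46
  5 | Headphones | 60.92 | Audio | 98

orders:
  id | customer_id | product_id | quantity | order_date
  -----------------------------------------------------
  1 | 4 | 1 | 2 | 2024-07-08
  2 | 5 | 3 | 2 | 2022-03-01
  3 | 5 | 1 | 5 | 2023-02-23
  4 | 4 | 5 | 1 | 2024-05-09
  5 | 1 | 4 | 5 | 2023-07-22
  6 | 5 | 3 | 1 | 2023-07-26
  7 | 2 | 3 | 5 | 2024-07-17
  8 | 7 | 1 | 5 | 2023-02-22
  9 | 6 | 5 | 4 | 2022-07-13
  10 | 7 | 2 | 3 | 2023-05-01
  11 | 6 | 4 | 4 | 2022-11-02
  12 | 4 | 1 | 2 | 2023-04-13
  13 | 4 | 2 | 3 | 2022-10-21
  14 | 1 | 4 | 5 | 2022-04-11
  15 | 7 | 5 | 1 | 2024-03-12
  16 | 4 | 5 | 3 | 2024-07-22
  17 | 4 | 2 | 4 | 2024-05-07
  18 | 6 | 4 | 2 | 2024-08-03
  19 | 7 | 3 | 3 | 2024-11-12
SELECT c.id, p.name AS customer, c.quantity, c.order_date FROM orders c JOIN customers p ON c.customer_id = p.id ORDER BY c.quantity ASC

Execution result:
id | customer | quantity | order_date
4 | Bob Brown | 1 | 2024-05-09
6 | Carol Williams | 1 | 2023-07-26
15 | Kate Williams | 1 | 2024-03-12
1 | Bob Brown | 2 | 2024-07-08
2 | Carol Williams | 2 | 2022-03-01
12 | Bob Brown | 2 | 2023-04-13
18 | Alice Wilson | 2 | 2024-08-03
10 | Kate Williams | 3 | 2023-05-01
13 | Bob Brown | 3 | 2022-10-21
16 | Bob Brown | 3 | 2024-07-22
19 | Kate Williams | 3 | 2024-11-12
9 | Alice Wilson | 4 | 2022-07-13
11 | Alice Wilson | 4 | 2022-11-02
17 | Bob Brown | 4 | 2024-05-07
3 | Carol Williams | 5 | 2023-02-23
5 | Tina Wilson | 5 | 2023-07-22
7 | Ivy Wilson | 5 | 2024-07-17
8 | Kate Williams | 5 | 2023-02-22
14 | Tina Wilson | 5 | 2022-04-11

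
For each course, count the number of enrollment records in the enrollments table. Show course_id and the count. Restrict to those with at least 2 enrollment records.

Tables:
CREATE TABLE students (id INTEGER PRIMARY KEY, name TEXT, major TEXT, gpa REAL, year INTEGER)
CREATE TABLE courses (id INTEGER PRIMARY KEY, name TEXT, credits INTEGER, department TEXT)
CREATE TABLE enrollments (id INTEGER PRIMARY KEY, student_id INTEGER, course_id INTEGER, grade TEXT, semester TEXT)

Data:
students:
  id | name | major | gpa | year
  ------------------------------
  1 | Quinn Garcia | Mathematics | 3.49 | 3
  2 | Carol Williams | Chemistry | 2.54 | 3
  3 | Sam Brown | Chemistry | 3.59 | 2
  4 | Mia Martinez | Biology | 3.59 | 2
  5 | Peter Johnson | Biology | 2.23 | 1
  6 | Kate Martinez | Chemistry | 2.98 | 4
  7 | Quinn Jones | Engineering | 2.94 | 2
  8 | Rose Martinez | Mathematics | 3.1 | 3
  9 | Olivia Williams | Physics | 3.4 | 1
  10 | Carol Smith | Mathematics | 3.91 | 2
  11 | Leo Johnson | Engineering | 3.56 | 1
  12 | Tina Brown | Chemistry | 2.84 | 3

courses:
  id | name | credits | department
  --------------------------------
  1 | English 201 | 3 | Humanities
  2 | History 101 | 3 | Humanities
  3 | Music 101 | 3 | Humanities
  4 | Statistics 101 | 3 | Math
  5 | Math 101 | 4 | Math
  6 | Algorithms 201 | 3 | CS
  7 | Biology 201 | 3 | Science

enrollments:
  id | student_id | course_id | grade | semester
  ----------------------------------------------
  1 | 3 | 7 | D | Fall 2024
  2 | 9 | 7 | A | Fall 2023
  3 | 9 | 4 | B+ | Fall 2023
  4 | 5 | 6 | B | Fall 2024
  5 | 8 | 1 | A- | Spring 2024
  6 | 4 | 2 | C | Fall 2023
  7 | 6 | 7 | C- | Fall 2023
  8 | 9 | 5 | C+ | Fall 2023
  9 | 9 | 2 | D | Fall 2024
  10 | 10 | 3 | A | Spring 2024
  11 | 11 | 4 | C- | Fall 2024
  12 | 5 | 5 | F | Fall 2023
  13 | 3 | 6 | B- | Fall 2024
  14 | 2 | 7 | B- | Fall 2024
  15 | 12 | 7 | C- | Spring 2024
SELECT course_id, COUNT(*) AS enrollment_count FROM enrollments GROUP BY course_id HAVING COUNT(*) >= 2

Execution result:
course_id | enrollment_count
2 | 2
4 | 2
5 | 2
6 | 2
7 | 5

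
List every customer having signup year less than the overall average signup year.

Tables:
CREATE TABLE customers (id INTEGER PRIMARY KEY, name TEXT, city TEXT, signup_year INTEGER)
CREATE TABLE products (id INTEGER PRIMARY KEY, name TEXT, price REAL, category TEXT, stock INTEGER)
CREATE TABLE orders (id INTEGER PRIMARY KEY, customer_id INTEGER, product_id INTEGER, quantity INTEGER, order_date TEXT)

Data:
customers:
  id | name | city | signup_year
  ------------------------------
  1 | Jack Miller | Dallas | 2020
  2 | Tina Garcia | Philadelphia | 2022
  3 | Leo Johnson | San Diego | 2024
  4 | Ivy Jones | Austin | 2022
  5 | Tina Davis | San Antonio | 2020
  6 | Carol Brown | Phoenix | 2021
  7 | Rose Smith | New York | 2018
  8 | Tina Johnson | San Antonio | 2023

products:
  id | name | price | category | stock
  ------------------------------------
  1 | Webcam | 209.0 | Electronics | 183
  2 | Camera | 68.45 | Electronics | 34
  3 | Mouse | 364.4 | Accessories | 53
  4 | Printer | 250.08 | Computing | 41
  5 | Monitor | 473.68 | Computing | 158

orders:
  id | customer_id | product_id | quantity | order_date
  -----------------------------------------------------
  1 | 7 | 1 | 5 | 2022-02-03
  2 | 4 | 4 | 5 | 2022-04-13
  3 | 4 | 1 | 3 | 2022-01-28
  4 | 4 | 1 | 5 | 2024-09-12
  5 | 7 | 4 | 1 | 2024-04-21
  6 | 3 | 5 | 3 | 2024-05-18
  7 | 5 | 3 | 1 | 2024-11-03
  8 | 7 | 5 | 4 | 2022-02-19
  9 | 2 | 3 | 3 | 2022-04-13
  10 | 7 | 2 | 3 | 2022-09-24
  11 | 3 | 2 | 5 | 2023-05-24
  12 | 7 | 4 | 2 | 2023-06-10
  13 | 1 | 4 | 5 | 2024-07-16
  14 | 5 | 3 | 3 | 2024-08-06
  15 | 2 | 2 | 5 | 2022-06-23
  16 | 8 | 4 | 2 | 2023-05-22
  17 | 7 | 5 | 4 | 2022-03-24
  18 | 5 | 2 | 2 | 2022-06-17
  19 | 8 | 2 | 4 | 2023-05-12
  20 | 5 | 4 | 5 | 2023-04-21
SELECT name, signup_year FROM customers WHERE signup_year < (SELECT AVG(signup_year) FROM customers)

Execution result:
name | signup_year
Jack Miller | 2020
Tina Davis | 2020
Carol Brown | 2021
Rose Smith | 2018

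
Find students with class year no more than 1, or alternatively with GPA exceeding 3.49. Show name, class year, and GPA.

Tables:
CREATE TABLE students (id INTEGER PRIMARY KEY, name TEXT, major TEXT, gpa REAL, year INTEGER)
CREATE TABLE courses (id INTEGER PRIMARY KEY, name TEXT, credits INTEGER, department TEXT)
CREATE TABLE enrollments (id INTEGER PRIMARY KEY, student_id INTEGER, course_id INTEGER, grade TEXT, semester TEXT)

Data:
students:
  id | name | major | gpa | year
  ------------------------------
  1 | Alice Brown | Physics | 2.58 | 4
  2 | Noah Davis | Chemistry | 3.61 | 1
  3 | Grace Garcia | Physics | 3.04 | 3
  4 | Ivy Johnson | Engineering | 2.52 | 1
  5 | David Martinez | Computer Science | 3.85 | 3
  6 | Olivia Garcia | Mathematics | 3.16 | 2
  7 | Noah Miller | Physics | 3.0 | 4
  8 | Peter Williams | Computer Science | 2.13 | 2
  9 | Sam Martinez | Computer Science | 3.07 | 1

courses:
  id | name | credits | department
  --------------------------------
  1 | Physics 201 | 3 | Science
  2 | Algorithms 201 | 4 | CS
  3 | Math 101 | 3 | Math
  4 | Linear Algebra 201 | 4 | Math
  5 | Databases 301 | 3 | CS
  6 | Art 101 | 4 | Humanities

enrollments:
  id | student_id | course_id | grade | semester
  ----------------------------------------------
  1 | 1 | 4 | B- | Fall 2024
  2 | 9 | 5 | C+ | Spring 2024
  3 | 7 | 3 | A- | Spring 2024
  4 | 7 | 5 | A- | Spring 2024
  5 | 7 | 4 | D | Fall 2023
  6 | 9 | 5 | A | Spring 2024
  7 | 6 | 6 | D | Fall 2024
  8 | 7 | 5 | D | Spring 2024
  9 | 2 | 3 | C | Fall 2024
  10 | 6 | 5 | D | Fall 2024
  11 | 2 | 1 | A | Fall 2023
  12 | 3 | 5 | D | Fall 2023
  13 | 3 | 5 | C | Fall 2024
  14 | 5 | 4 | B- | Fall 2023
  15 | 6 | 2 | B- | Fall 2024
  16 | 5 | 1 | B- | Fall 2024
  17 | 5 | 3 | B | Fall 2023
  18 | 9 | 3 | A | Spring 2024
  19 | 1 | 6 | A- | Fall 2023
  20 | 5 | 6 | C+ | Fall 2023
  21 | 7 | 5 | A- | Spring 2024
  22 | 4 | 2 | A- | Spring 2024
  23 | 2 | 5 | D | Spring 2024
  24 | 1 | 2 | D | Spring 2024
SELECT name, year, gpa FROM students WHERE year <= 1 OR gpa > 3.49

Execution result:
name | year | gpa
Noah Davis | 1 | 3.61
Ivy Johnson | 1 | 2.52
David Martinez | 3 | 3.85
Sam Martinez | 1 | 3.07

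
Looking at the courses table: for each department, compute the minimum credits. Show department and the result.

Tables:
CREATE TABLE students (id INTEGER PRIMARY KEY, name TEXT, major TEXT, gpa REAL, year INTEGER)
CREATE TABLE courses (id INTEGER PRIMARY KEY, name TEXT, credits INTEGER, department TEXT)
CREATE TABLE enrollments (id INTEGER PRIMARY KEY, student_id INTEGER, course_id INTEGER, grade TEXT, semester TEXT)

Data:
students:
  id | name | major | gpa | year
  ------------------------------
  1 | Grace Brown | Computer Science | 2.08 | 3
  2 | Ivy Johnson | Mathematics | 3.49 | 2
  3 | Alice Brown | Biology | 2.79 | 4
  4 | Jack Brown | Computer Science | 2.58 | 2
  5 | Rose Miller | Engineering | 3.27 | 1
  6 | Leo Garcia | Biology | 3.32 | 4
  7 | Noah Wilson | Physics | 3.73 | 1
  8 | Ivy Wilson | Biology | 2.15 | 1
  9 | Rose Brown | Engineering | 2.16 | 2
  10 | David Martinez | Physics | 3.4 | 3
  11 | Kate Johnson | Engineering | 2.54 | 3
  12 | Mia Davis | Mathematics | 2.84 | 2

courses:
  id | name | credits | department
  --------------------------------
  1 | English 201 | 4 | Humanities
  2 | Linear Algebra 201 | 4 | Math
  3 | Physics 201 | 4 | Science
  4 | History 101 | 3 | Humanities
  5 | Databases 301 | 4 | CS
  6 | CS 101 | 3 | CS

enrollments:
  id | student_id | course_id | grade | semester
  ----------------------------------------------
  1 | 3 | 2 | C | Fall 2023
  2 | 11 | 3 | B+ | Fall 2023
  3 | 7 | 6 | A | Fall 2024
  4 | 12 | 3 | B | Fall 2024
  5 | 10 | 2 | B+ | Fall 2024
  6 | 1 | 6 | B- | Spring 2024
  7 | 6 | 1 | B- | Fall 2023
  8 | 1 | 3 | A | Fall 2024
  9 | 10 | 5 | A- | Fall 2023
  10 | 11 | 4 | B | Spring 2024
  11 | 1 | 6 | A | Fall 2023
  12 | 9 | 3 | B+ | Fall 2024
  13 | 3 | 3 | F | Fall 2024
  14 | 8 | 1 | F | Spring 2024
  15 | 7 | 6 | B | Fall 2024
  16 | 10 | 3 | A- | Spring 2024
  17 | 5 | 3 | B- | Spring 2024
SELECT department, MIN(credits) AS min_credits FROM courses GROUP BY department

Execution result:
department | min_credits
CS | 3
Humanities | 3
Math | 4
Science | 4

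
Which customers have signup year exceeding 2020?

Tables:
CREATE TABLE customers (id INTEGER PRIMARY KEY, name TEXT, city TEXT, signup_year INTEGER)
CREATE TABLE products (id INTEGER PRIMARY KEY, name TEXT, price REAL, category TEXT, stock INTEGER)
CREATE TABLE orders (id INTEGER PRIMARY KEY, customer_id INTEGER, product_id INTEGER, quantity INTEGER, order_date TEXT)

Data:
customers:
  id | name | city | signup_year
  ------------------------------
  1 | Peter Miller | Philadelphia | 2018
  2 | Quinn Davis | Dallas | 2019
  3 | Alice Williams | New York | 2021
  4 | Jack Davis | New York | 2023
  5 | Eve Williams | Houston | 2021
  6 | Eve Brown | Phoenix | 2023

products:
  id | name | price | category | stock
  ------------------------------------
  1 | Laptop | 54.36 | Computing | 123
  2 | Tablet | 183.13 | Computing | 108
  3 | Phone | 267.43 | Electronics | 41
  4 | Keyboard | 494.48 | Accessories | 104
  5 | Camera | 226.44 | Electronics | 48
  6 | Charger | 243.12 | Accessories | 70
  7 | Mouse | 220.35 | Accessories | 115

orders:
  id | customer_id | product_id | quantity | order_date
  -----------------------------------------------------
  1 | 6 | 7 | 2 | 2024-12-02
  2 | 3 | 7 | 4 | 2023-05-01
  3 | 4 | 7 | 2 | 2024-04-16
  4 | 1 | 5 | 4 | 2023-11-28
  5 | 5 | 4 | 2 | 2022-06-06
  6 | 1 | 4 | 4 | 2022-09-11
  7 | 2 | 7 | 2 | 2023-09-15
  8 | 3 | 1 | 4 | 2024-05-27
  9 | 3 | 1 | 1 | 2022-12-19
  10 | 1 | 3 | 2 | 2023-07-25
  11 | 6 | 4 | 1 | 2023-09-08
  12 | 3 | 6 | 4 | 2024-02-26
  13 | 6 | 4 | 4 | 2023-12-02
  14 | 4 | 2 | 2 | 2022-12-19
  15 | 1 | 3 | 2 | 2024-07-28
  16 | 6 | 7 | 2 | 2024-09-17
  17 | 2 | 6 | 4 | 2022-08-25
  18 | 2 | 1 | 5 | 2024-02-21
SELECT name, signup_year FROM customers WHERE signup_year > 2020

Execution result:
name | signup_year
Alice Williams | 2021
Jack Davis | 2023
Eve Williams | 2021
Eve Brown | 2023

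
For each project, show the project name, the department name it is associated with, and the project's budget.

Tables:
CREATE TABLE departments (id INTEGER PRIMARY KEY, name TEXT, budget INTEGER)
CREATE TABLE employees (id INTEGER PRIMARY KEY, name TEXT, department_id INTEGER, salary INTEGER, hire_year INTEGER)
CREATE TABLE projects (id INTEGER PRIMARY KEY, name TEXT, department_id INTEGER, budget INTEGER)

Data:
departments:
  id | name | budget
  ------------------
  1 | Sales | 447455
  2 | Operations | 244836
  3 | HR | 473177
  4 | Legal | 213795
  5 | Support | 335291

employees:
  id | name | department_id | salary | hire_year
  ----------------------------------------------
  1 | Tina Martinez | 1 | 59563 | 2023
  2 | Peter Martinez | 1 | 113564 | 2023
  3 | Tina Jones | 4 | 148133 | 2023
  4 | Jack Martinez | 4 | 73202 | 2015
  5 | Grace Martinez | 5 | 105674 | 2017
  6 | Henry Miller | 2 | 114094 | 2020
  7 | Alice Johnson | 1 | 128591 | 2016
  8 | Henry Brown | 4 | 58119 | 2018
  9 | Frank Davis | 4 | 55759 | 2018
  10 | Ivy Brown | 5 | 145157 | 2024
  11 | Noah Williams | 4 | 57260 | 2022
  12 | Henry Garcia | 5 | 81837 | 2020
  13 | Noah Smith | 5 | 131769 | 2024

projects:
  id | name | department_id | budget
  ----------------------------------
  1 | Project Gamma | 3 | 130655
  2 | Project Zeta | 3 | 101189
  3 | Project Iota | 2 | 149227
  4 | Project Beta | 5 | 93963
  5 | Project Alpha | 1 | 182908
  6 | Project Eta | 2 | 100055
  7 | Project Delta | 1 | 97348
SELECT c.name, p.name AS department, c.budget FROM projects c JOIN departments p ON c.department_id = p.id

Execution result:
name | department | budget
Project Gamma | HR | 130655
Project Zeta | HR | 101189
Project Iota | Operations | 149227
Project Beta | Support | 93963
Project Alpha | Sales | 182908
Project Eta | Operations | 100055
Project Delta | Sales | 97348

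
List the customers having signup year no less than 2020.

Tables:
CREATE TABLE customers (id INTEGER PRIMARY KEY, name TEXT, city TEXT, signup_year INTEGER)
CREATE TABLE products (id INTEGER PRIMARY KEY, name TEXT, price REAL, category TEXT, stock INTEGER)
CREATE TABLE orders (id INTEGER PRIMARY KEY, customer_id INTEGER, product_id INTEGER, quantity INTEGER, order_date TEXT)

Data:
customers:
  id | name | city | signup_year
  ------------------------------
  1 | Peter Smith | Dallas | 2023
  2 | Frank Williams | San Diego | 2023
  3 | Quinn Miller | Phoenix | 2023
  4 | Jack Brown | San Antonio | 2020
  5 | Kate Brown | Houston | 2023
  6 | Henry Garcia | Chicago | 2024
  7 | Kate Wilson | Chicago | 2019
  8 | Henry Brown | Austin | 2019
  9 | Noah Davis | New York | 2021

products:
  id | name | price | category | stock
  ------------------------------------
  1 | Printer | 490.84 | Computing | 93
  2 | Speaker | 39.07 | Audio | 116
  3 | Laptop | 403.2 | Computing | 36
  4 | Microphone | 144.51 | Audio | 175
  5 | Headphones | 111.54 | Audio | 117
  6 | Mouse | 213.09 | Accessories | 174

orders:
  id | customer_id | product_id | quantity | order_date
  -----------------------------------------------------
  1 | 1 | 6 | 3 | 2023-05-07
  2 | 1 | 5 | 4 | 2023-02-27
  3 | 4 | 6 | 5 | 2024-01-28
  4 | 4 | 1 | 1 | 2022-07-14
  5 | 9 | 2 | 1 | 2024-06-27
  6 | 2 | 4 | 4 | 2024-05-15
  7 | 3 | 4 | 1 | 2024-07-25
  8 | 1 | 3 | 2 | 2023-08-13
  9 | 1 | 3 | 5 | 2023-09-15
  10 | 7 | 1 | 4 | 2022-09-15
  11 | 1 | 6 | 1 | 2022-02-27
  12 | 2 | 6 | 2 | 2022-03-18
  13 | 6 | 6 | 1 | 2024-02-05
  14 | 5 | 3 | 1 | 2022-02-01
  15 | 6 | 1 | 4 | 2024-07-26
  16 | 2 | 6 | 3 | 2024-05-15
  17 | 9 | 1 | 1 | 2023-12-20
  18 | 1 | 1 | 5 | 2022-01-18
SELECT name, signup_year FROM customers WHERE signup_year >= 2020

Execution result:
name | signup_year
Peter Smith | 2023
Frank Williams | 2023
Quinn Miller | 2023
Jack Brown | 2020
Kate Brown | 2023
Henry Garcia | 2024
Noah Davis | 2021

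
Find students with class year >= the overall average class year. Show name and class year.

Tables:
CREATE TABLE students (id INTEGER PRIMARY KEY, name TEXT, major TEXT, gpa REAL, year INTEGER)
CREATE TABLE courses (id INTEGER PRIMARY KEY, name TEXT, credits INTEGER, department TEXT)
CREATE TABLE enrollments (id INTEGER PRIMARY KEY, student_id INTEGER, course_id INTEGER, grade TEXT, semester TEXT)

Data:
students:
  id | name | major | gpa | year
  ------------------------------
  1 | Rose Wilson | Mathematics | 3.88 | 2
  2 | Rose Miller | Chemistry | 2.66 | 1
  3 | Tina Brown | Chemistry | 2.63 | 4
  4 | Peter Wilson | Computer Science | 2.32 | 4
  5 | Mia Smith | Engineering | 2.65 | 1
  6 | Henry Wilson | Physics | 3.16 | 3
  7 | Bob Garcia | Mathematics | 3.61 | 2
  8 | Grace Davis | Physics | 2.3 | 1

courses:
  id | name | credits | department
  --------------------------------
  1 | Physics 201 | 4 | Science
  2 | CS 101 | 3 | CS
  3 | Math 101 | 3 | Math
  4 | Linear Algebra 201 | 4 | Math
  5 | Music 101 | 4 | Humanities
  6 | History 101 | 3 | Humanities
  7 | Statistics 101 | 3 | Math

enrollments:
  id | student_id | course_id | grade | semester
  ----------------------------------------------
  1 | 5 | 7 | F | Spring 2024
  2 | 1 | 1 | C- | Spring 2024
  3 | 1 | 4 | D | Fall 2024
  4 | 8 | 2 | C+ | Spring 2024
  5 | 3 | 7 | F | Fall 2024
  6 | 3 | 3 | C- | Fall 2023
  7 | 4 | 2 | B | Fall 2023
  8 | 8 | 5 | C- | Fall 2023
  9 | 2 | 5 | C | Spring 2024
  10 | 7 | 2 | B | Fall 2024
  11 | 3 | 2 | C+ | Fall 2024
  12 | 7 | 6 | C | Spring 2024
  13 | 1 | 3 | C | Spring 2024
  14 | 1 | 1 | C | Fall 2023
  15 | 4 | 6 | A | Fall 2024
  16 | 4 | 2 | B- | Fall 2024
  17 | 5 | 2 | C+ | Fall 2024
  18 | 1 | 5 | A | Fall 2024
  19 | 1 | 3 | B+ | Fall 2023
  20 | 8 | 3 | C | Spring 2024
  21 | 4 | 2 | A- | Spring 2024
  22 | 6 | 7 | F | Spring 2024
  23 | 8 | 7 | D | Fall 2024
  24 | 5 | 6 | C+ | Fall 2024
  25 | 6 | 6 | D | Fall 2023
SELECT name, year FROM students WHERE year >= (SELECT AVG(year) FROM students)

Execution result:
name | year
Tina Brown | 4
Peter Wilson | 4
Henry Wilson | 3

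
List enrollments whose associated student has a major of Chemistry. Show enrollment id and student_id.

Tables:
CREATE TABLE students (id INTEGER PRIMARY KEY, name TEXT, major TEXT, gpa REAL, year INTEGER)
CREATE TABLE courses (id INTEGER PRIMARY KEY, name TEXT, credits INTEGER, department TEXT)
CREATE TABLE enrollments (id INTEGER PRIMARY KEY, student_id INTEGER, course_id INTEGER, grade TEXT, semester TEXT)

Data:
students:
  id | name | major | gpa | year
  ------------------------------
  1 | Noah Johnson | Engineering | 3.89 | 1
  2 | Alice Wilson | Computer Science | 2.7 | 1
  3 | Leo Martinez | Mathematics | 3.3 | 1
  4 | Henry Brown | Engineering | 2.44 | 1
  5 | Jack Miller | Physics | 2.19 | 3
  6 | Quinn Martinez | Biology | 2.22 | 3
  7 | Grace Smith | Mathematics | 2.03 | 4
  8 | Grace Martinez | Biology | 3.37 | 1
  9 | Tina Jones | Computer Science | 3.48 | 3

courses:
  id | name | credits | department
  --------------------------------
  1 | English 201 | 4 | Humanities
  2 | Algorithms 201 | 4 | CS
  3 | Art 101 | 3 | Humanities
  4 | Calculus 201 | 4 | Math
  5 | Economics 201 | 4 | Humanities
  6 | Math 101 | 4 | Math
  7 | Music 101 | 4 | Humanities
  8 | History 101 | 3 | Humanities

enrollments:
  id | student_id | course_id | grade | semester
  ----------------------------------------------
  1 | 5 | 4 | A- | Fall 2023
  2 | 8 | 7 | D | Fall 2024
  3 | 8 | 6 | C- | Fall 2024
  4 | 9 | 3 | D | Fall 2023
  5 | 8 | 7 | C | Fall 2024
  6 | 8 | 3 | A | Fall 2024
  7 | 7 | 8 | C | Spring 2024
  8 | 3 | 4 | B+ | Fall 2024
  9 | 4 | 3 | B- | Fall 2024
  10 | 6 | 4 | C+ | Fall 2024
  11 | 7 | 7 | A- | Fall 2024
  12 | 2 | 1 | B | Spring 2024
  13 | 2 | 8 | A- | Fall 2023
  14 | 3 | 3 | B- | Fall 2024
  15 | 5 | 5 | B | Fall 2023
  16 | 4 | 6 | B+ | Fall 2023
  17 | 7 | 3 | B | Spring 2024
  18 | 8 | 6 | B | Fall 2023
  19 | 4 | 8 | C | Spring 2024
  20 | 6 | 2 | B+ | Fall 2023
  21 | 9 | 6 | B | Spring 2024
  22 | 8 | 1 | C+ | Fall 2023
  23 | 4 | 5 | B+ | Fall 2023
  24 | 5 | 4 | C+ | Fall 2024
SELECT id, student_id FROM enrollments WHERE student_id IN (SELECT id FROM students WHERE major = 'Chemistry')

Execution result:
(no rows)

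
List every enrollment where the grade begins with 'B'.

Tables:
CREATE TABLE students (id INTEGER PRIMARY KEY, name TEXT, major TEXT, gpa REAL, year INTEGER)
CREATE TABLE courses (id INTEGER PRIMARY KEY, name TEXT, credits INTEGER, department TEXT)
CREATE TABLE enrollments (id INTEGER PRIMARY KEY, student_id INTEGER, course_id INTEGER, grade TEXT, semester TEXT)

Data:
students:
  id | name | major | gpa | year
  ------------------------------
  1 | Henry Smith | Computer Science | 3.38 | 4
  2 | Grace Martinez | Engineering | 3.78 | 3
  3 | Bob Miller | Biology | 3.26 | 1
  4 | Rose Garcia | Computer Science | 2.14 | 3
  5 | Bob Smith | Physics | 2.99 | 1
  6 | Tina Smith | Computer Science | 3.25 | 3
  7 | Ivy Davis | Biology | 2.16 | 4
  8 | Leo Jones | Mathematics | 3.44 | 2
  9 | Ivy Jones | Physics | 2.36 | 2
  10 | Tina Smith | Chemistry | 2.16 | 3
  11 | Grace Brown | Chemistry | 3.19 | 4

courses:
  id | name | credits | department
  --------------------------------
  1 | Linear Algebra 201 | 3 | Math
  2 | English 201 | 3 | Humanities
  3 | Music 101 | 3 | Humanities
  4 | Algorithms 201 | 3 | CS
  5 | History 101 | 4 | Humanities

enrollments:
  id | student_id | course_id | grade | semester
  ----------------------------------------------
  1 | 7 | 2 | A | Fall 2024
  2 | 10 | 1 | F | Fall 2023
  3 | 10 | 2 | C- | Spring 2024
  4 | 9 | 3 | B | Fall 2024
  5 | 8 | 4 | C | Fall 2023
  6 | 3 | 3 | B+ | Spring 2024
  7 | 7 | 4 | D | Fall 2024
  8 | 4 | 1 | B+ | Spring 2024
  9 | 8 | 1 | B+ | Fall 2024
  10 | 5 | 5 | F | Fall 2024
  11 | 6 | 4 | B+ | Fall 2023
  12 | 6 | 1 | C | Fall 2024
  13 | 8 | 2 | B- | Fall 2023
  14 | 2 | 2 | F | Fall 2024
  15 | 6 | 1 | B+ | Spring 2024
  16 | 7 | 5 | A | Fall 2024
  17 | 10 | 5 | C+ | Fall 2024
SELECT id, grade FROM enrollments WHERE grade LIKE 'B%'

Execution result:
id | grade
4 | B
6 | B+
8 | B+
9 | B+
11 | B+
13 | B-
15 | B+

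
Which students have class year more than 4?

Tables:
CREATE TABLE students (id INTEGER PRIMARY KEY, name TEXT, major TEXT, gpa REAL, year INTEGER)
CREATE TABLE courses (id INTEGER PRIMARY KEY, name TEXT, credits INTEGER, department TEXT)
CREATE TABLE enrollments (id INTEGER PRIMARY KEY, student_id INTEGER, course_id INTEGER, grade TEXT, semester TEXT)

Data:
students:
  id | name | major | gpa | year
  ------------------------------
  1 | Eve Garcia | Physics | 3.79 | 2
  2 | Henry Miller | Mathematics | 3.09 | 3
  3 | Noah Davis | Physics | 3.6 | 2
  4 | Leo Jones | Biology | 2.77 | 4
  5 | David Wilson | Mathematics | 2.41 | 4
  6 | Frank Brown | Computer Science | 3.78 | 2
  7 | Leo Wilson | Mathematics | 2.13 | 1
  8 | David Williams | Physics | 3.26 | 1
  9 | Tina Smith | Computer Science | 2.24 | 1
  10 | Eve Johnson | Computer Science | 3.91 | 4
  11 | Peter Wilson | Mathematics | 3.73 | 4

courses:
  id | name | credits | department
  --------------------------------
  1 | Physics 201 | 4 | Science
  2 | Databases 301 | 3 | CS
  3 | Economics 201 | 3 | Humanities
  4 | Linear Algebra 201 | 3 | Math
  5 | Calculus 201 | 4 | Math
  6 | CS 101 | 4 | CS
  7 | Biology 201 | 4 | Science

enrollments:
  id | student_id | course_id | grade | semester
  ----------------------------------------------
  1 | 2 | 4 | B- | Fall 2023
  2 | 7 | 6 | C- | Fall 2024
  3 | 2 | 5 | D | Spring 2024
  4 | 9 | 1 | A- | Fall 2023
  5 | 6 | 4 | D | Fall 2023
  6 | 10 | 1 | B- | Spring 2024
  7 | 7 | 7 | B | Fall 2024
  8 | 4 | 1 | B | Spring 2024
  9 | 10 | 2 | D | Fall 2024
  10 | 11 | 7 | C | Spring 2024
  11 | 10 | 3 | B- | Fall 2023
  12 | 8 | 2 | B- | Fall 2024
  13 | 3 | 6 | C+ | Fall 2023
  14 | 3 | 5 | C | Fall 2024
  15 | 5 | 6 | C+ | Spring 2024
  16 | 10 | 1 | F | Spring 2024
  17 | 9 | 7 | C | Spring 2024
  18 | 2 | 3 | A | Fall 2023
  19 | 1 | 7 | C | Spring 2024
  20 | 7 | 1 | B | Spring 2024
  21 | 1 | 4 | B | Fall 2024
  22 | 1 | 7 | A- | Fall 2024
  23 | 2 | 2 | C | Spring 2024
SELECT name, year FROM students WHERE year > 4

Execution result:
(no rows)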